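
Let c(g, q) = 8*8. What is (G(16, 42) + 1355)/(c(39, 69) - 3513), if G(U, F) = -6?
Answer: -1349/3449 ≈ -0.39113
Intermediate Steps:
c(g, q) = 64
(G(16, 42) + 1355)/(c(39, 69) - 3513) = (-6 + 1355)/(64 - 3513) = 1349/(-3449) = 1349*(-1/3449) = -1349/3449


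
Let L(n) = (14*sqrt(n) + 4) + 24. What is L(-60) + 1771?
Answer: 1799 + 28*I*sqrt(15) ≈ 1799.0 + 108.44*I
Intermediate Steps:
L(n) = 28 + 14*sqrt(n) (L(n) = (4 + 14*sqrt(n)) + 24 = 28 + 14*sqrt(n))
L(-60) + 1771 = (28 + 14*sqrt(-60)) + 1771 = (28 + 14*(2*I*sqrt(15))) + 1771 = (28 + 28*I*sqrt(15)) + 1771 = 1799 + 28*I*sqrt(15)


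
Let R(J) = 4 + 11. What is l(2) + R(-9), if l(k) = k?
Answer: 17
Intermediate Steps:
R(J) = 15
l(2) + R(-9) = 2 + 15 = 17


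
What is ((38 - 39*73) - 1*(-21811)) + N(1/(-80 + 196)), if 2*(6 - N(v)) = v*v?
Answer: 511543295/26912 ≈ 19008.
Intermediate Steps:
N(v) = 6 - v²/2 (N(v) = 6 - v*v/2 = 6 - v²/2)
((38 - 39*73) - 1*(-21811)) + N(1/(-80 + 196)) = ((38 - 39*73) - 1*(-21811)) + (6 - 1/(2*(-80 + 196)²)) = ((38 - 2847) + 21811) + (6 - (1/116)²/2) = (-2809 + 21811) + (6 - (1/116)²/2) = 19002 + (6 - ½*1/13456) = 19002 + (6 - 1/26912) = 19002 + 161471/26912 = 511543295/26912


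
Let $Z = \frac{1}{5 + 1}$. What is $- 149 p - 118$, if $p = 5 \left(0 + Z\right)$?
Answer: $- \frac{1453}{6} \approx -242.17$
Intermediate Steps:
$Z = \frac{1}{6} \approx 0.16667$
$p = \frac{5}{6}$ ($p = 5 \left(0 + \frac{1}{6}\right) = 5 \cdot \frac{1}{6} = \frac{5}{6} \approx 0.83333$)
$- 149 p - 118 = \left(-149\right) \frac{5}{6} - 118 = - \frac{745}{6} - 118 = - \frac{1453}{6}$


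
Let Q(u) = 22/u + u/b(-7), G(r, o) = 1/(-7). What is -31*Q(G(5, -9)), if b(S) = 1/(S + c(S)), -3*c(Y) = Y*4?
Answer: 14353/3 ≈ 4784.3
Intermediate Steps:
c(Y) = -4*Y/3 (c(Y) = -Y*4/3 = -4*Y/3)
G(r, o) = -⅐
b(S) = -3/S (b(S) = 1/(S - 4*S/3) = 1/(-S/3) = -3/S)
Q(u) = 22/u + 7*u/3 (Q(u) = 22/u + u/((-3/(-7))) = 22/u + u/((-3*(-⅐))) = 22/u + u/(3/7) = 22/u + u*(7/3) = 22/u + 7*u/3)
-31*Q(G(5, -9)) = -31*(22/(-⅐) + (7/3)*(-⅐)) = -31*(22*(-7) - ⅓) = -31*(-154 - ⅓) = -31*(-463/3) = 14353/3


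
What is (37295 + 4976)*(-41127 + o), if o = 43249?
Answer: 89699062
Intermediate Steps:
(37295 + 4976)*(-41127 + o) = (37295 + 4976)*(-41127 + 43249) = 42271*2122 = 89699062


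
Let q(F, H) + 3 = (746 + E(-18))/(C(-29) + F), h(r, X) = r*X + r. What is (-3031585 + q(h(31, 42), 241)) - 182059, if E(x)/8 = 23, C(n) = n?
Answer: -2095297379/652 ≈ -3.2136e+6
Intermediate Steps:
E(x) = 184 (E(x) = 8*23 = 184)
h(r, X) = r + X*r (h(r, X) = X*r + r = r + X*r)
q(F, H) = -3 + 930/(-29 + F) (q(F, H) = -3 + (746 + 184)/(-29 + F) = -3 + 930/(-29 + F))
(-3031585 + q(h(31, 42), 241)) - 182059 = (-3031585 + 3*(339 - 31*(1 + 42))/(-29 + 31*(1 + 42))) - 182059 = (-3031585 + 3*(339 - 31*43)/(-29 + 31*43)) - 182059 = (-3031585 + 3*(339 - 1*1333)/(-29 + 1333)) - 182059 = (-3031585 + 3*(339 - 1333)/1304) - 182059 = (-3031585 + 3*(1/1304)*(-994)) - 182059 = (-3031585 - 1491/652) - 182059 = -1976594911/652 - 182059 = -2095297379/652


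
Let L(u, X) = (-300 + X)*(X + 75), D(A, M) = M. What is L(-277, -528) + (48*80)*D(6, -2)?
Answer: 367404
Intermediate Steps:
L(u, X) = (-300 + X)*(75 + X)
L(-277, -528) + (48*80)*D(6, -2) = (-22500 + (-528)² - 225*(-528)) + (48*80)*(-2) = (-22500 + 278784 + 118800) + 3840*(-2) = 375084 - 7680 = 367404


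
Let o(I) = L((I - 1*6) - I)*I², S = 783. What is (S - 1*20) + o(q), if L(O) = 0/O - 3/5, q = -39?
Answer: -748/5 ≈ -149.60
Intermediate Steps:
L(O) = -⅗ (L(O) = 0 - 3*⅕ = 0 - ⅗ = -⅗)
o(I) = -3*I²/5
(S - 1*20) + o(q) = (783 - 1*20) - ⅗*(-39)² = (783 - 20) - ⅗*1521 = 763 - 4563/5 = -748/5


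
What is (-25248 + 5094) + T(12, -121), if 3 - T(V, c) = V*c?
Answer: -18699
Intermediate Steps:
T(V, c) = 3 - V*c
(-25248 + 5094) + T(12, -121) = (-25248 + 5094) + (3 - 1*12*(-121)) = -20154 + (3 + 1452) = -20154 + 1455 = -18699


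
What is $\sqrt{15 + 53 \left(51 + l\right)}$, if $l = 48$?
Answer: $\sqrt{5262} \approx 72.54$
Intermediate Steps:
$\sqrt{15 + 53 \left(51 + l\right)} = \sqrt{15 + 53 \left(51 + 48\right)} = \sqrt{15 + 53 \cdot 99} = \sqrt{15 + 5247} = \sqrt{5262}$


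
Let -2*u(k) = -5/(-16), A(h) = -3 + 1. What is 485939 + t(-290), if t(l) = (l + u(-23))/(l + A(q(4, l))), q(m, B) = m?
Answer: 4540623301/9344 ≈ 4.8594e+5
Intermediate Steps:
A(h) = -2
u(k) = -5/32 (u(k) = -(-5)/(2*(-16)) = -(-5)*(-1)/(2*16) = -½*5/16 = -5/32)
t(l) = (-5/32 + l)/(-2 + l) (t(l) = (l - 5/32)/(l - 2) = (-5/32 + l)/(-2 + l))
485939 + t(-290) = 485939 + (-5/32 - 290)/(-2 - 290) = 485939 - 9285/32/(-292) = 485939 - 1/292*(-9285/32) = 485939 + 9285/9344 = 4540623301/9344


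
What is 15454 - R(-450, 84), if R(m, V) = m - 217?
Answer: 16121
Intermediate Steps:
R(m, V) = -217 + m
15454 - R(-450, 84) = 15454 - (-217 - 450) = 15454 - 1*(-667) = 15454 + 667 = 16121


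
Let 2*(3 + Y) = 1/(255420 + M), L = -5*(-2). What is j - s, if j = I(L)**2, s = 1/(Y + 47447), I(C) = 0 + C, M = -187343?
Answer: 645968901546/6459690377 ≈ 100.00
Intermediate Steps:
L = 10
I(C) = C
Y = -408461/136154 (Y = -3 + 1/(2*(255420 - 187343)) = -3 + (1/2)/68077 = -3 + (1/2)*(1/68077) = -3 + 1/136154 = -408461/136154 ≈ -3.0000)
s = 136154/6459690377 (s = 1/(-408461/136154 + 47447) = 1/(6459690377/136154) = 136154/6459690377 ≈ 2.1077e-5)
j = 100 (j = 10**2 = 100)
j - s = 100 - 1*136154/6459690377 = 100 - 136154/6459690377 = 645968901546/6459690377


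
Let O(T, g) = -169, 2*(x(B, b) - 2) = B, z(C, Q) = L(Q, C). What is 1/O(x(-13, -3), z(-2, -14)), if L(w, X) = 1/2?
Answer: -1/169 ≈ -0.0059172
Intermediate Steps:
L(w, X) = ½
z(C, Q) = ½
x(B, b) = 2 + B/2
1/O(x(-13, -3), z(-2, -14)) = 1/(-169) = -1/169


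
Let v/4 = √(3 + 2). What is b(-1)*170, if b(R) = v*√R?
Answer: 680*I*√5 ≈ 1520.5*I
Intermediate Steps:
v = 4*√5 (v = 4*√(3 + 2) = 4*√5 ≈ 8.9443)
b(R) = 4*√5*√R (b(R) = (4*√5)*√R = 4*√5*√R)
b(-1)*170 = (4*√5*√(-1))*170 = (4*√5*I)*170 = (4*I*√5)*170 = 680*I*√5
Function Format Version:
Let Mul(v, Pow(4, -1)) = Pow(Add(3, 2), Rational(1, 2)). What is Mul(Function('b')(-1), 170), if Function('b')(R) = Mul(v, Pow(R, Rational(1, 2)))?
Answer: Mul(680, I, Pow(5, Rational(1, 2))) ≈ Mul(1520.5, I)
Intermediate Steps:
v = Mul(4, Pow(5, Rational(1, 2))) (v = Mul(4, Pow(Add(3, 2), Rational(1, 2))) = Mul(4, Pow(5, Rational(1, 2))) ≈ 8.9443)
Function('b')(R) = Mul(4, Pow(5, Rational(1, 2)), Pow(R, Rational(1, 2))) (Function('b')(R) = Mul(Mul(4, Pow(5, Rational(1, 2))), Pow(R, Rational(1, 2))) = Mul(4, Pow(5, Rational(1, 2)), Pow(R, Rational(1, 2))))
Mul(Function('b')(-1), 170) = Mul(Mul(4, Pow(5, Rational(1, 2)), Pow(-1, Rational(1, 2))), 170) = Mul(Mul(4, Pow(5, Rational(1, 2)), I), 170) = Mul(Mul(4, I, Pow(5, Rational(1, 2))), 170) = Mul(680, I, Pow(5, Rational(1, 2)))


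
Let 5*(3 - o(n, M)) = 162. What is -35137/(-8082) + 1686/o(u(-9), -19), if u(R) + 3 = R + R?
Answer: -20988707/396018 ≈ -52.999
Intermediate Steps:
u(R) = -3 + 2*R (u(R) = -3 + (R + R) = -3 + 2*R)
o(n, M) = -147/5 (o(n, M) = 3 - 1/5*162 = 3 - 162/5 = -147/5)
-35137/(-8082) + 1686/o(u(-9), -19) = -35137/(-8082) + 1686/(-147/5) = -35137*(-1/8082) + 1686*(-5/147) = 35137/8082 - 2810/49 = -20988707/396018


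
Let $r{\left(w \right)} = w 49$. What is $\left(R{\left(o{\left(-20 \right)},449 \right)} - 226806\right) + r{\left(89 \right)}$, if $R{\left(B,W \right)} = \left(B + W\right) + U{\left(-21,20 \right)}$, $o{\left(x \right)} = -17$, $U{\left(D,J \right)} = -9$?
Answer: $-222022$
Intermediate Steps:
$R{\left(B,W \right)} = -9 + B + W$ ($R{\left(B,W \right)} = \left(B + W\right) - 9 = -9 + B + W$)
$r{\left(w \right)} = 49 w$
$\left(R{\left(o{\left(-20 \right)},449 \right)} - 226806\right) + r{\left(89 \right)} = \left(\left(-9 - 17 + 449\right) - 226806\right) + 49 \cdot 89 = \left(423 - 226806\right) + 4361 = -226383 + 4361 = -222022$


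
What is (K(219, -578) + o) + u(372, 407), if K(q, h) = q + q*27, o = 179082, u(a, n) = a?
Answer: 185586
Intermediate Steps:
K(q, h) = 28*q (K(q, h) = q + 27*q = 28*q)
(K(219, -578) + o) + u(372, 407) = (28*219 + 179082) + 372 = (6132 + 179082) + 372 = 185214 + 372 = 185586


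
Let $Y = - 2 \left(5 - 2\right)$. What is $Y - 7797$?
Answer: $-7803$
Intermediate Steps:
$Y = -6$ ($Y = \left(-2\right) 3 = -6$)
$Y - 7797 = -6 - 7797 = -7803$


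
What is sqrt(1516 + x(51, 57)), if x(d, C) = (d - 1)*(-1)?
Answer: sqrt(1466) ≈ 38.288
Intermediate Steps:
x(d, C) = 1 - d (x(d, C) = (-1 + d)*(-1) = 1 - d)
sqrt(1516 + x(51, 57)) = sqrt(1516 + (1 - 1*51)) = sqrt(1516 + (1 - 51)) = sqrt(1516 - 50) = sqrt(1466)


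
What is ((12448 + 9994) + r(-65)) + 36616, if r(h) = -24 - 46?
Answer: 58988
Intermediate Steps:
r(h) = -70
((12448 + 9994) + r(-65)) + 36616 = ((12448 + 9994) - 70) + 36616 = (22442 - 70) + 36616 = 22372 + 36616 = 58988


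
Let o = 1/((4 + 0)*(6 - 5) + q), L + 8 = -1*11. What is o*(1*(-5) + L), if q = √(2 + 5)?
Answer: -32/3 + 8*√7/3 ≈ -3.6113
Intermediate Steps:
L = -19 (L = -8 - 1*11 = -8 - 11 = -19)
q = √7 ≈ 2.6458
o = 1/(4 + √7) (o = 1/((4 + 0)*(6 - 5) + √7) = 1/(4*1 + √7) = 1/(4 + √7) ≈ 0.15047)
o*(1*(-5) + L) = (4/9 - √7/9)*(1*(-5) - 19) = (4/9 - √7/9)*(-5 - 19) = (4/9 - √7/9)*(-24) = -32/3 + 8*√7/3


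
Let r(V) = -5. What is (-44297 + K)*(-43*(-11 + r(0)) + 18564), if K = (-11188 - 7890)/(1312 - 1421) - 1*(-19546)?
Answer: -51571891812/109 ≈ -4.7314e+8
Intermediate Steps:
K = 2149592/109 (K = -19078/(-109) + 19546 = -19078*(-1/109) + 19546 = 19078/109 + 19546 = 2149592/109 ≈ 19721.)
(-44297 + K)*(-43*(-11 + r(0)) + 18564) = (-44297 + 2149592/109)*(-43*(-11 - 5) + 18564) = -2678781*(-43*(-16) + 18564)/109 = -2678781*(688 + 18564)/109 = -2678781/109*19252 = -51571891812/109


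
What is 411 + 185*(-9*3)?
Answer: -4584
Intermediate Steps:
411 + 185*(-9*3) = 411 + 185*(-27) = 411 - 4995 = -4584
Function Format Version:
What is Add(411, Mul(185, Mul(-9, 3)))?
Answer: -4584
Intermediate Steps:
Add(411, Mul(185, Mul(-9, 3))) = Add(411, Mul(185, -27)) = Add(411, -4995) = -4584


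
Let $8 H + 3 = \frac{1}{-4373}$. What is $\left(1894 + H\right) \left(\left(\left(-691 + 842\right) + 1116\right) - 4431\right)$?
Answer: $- \frac{26200520808}{4373} \approx -5.9914 \cdot 10^{6}$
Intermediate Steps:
$H = - \frac{1640}{4373}$ ($H = - \frac{3}{8} + \frac{1}{8 \left(-4373\right)} = - \frac{3}{8} + \frac{1}{8} \left(- \frac{1}{4373}\right) = - \frac{3}{8} - \frac{1}{34984} = - \frac{1640}{4373} \approx -0.37503$)
$\left(1894 + H\right) \left(\left(\left(-691 + 842\right) + 1116\right) - 4431\right) = \left(1894 - \frac{1640}{4373}\right) \left(\left(\left(-691 + 842\right) + 1116\right) - 4431\right) = \frac{8280822 \left(\left(151 + 1116\right) - 4431\right)}{4373} = \frac{8280822 \left(1267 - 4431\right)}{4373} = \frac{8280822}{4373} \left(-3164\right) = - \frac{26200520808}{4373}$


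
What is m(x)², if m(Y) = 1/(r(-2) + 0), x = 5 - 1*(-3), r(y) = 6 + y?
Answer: 1/16 ≈ 0.062500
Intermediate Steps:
x = 8 (x = 5 + 3 = 8)
m(Y) = ¼ (m(Y) = 1/((6 - 2) + 0) = 1/(4 + 0) = 1/4 = ¼)
m(x)² = (¼)² = 1/16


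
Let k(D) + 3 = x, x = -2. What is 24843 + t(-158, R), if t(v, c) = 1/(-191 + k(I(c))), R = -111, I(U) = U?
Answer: 4869227/196 ≈ 24843.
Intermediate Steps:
k(D) = -5 (k(D) = -3 - 2 = -5)
t(v, c) = -1/196 (t(v, c) = 1/(-191 - 5) = 1/(-196) = -1/196)
24843 + t(-158, R) = 24843 - 1/196 = 4869227/196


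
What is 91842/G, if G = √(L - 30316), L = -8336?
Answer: -15307*I*√9663/3221 ≈ -467.15*I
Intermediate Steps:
G = 2*I*√9663 (G = √(-8336 - 30316) = √(-38652) = 2*I*√9663 ≈ 196.6*I)
91842/G = 91842/((2*I*√9663)) = 91842*(-I*√9663/19326) = -15307*I*√9663/3221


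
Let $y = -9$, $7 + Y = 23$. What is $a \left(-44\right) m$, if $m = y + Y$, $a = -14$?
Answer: $4312$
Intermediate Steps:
$Y = 16$ ($Y = -7 + 23 = 16$)
$m = 7$ ($m = -9 + 16 = 7$)
$a \left(-44\right) m = \left(-14\right) \left(-44\right) 7 = 616 \cdot 7 = 4312$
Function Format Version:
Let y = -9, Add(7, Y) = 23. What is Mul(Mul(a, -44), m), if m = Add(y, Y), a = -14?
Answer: 4312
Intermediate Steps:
Y = 16 (Y = Add(-7, 23) = 16)
m = 7 (m = Add(-9, 16) = 7)
Mul(Mul(a, -44), m) = Mul(Mul(-14, -44), 7) = Mul(616, 7) = 4312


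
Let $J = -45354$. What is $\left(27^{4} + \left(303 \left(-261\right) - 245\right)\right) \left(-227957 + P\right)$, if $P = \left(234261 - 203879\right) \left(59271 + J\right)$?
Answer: $191062201936081$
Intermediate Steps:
$P = 422826294$ ($P = \left(234261 - 203879\right) \left(59271 - 45354\right) = 30382 \cdot 13917 = 422826294$)
$\left(27^{4} + \left(303 \left(-261\right) - 245\right)\right) \left(-227957 + P\right) = \left(27^{4} + \left(303 \left(-261\right) - 245\right)\right) \left(-227957 + 422826294\right) = \left(531441 - 79328\right) 422598337 = 452113 \cdot 422598337 = 191062201936081$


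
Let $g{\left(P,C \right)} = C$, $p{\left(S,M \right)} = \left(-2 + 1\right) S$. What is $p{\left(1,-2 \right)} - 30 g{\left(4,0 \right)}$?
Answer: $-1$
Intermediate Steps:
$p{\left(S,M \right)} = - S$
$p{\left(1,-2 \right)} - 30 g{\left(4,0 \right)} = \left(-1\right) 1 - 0 = -1 + 0 = -1$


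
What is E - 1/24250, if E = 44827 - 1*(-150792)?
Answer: 4743760749/24250 ≈ 1.9562e+5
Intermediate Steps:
E = 195619 (E = 44827 + 150792 = 195619)
E - 1/24250 = 195619 - 1/24250 = 4743760749/24250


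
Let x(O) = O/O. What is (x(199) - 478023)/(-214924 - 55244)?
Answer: 239011/135084 ≈ 1.7694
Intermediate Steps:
x(O) = 1
(x(199) - 478023)/(-214924 - 55244) = (1 - 478023)/(-214924 - 55244) = -478022/(-270168) = -478022*(-1/270168) = 239011/135084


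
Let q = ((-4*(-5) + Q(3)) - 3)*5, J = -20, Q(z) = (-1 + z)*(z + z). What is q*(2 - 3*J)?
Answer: 8990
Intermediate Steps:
Q(z) = 2*z*(-1 + z) (Q(z) = (-1 + z)*(2*z) = 2*z*(-1 + z))
q = 145 (q = ((-4*(-5) + 2*3*(-1 + 3)) - 3)*5 = ((20 + 2*3*2) - 3)*5 = ((20 + 12) - 3)*5 = (32 - 3)*5 = 29*5 = 145)
q*(2 - 3*J) = 145*(2 - 3*(-20)) = 145*(2 + 60) = 145*62 = 8990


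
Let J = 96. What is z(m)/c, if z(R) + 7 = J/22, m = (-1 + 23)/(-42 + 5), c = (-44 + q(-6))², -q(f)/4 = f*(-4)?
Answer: -29/215600 ≈ -0.00013451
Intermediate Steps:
q(f) = 16*f (q(f) = -4*f*(-4) = -(-16)*f = 16*f)
c = 19600 (c = (-44 + 16*(-6))² = (-44 - 96)² = (-140)² = 19600)
m = -22/37 (m = 22/(-37) = 22*(-1/37) = -22/37 ≈ -0.59459)
z(R) = -29/11 (z(R) = -7 + 96/22 = -7 + 96*(1/22) = -7 + 48/11 = -29/11)
z(m)/c = -29/11/19600 = -29/11*1/19600 = -29/215600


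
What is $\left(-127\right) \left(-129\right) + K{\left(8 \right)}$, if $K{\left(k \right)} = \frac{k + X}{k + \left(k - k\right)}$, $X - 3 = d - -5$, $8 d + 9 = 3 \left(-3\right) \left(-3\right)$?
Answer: $\frac{524329}{32} \approx 16385.0$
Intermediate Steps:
$d = \frac{9}{4}$ ($d = - \frac{9}{8} + \frac{3 \left(-3\right) \left(-3\right)}{8} = - \frac{9}{8} + \frac{\left(-9\right) \left(-3\right)}{8} = - \frac{9}{8} + \frac{1}{8} \cdot 27 = - \frac{9}{8} + \frac{27}{8} = \frac{9}{4} \approx 2.25$)
$X = \frac{41}{4}$ ($X = 3 + \left(\frac{9}{4} - -5\right) = 3 + \left(\frac{9}{4} + 5\right) = 3 + \frac{29}{4} = \frac{41}{4} \approx 10.25$)
$K{\left(k \right)} = \frac{\frac{41}{4} + k}{k}$ ($K{\left(k \right)} = \frac{k + \frac{41}{4}}{k + \left(k - k\right)} = \frac{\frac{41}{4} + k}{k + 0} = \frac{\frac{41}{4} + k}{k}$)
$\left(-127\right) \left(-129\right) + K{\left(8 \right)} = \left(-127\right) \left(-129\right) + \frac{\frac{41}{4} + 8}{8} = 16383 + \frac{1}{8} \cdot \frac{73}{4} = 16383 + \frac{73}{32} = \frac{524329}{32}$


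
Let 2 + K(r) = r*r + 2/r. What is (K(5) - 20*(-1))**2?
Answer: 47089/25 ≈ 1883.6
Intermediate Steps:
K(r) = -2 + r**2 + 2/r (K(r) = -2 + (r*r + 2/r) = -2 + (r**2 + 2/r) = -2 + r**2 + 2/r)
(K(5) - 20*(-1))**2 = ((-2 + 5**2 + 2/5) - 20*(-1))**2 = ((-2 + 25 + 2*(1/5)) + 20)**2 = ((-2 + 25 + 2/5) + 20)**2 = (117/5 + 20)**2 = (217/5)**2 = 47089/25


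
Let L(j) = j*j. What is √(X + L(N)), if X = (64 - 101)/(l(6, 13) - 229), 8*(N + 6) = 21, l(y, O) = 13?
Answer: √59937/72 ≈ 3.4003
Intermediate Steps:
N = -27/8 (N = -6 + (⅛)*21 = -6 + 21/8 = -27/8 ≈ -3.3750)
L(j) = j²
X = 37/216 (X = (64 - 101)/(13 - 229) = -37/(-216) = -37*(-1/216) = 37/216 ≈ 0.17130)
√(X + L(N)) = √(37/216 + (-27/8)²) = √(37/216 + 729/64) = √(19979/1728) = √59937/72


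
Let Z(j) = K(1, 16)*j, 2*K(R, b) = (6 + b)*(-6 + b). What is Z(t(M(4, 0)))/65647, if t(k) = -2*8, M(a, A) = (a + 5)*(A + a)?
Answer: -1760/65647 ≈ -0.026810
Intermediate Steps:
K(R, b) = (-6 + b)*(6 + b)/2 (K(R, b) = ((6 + b)*(-6 + b))/2 = ((-6 + b)*(6 + b))/2 = (-6 + b)*(6 + b)/2)
M(a, A) = (5 + a)*(A + a)
t(k) = -16
Z(j) = 110*j (Z(j) = (-18 + (½)*16²)*j = (-18 + (½)*256)*j = (-18 + 128)*j = 110*j)
Z(t(M(4, 0)))/65647 = (110*(-16))/65647 = -1760*1/65647 = -1760/65647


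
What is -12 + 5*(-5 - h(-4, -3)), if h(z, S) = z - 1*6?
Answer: 13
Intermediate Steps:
h(z, S) = -6 + z (h(z, S) = z - 6 = -6 + z)
-12 + 5*(-5 - h(-4, -3)) = -12 + 5*(-5 - (-6 - 4)) = -12 + 5*(-5 - 1*(-10)) = -12 + 5*(-5 + 10) = -12 + 5*5 = -12 + 25 = 13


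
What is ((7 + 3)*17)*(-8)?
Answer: -1360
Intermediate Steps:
((7 + 3)*17)*(-8) = (10*17)*(-8) = 170*(-8) = -1360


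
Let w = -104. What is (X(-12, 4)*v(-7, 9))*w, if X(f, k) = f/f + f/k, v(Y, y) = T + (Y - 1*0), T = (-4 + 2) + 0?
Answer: -1872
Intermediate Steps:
T = -2 (T = -2 + 0 = -2)
v(Y, y) = -2 + Y (v(Y, y) = -2 + (Y - 1*0) = -2 + (Y + 0) = -2 + Y)
X(f, k) = 1 + f/k
(X(-12, 4)*v(-7, 9))*w = (((-12 + 4)/4)*(-2 - 7))*(-104) = (((1/4)*(-8))*(-9))*(-104) = -2*(-9)*(-104) = 18*(-104) = -1872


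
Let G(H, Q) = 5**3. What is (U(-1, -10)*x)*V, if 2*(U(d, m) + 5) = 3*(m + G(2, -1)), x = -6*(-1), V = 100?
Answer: 100500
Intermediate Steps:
G(H, Q) = 125
x = 6
U(d, m) = 365/2 + 3*m/2 (U(d, m) = -5 + (3*(m + 125))/2 = -5 + (3*(125 + m))/2 = -5 + (375 + 3*m)/2 = -5 + (375/2 + 3*m/2) = 365/2 + 3*m/2)
(U(-1, -10)*x)*V = ((365/2 + (3/2)*(-10))*6)*100 = ((365/2 - 15)*6)*100 = ((335/2)*6)*100 = 1005*100 = 100500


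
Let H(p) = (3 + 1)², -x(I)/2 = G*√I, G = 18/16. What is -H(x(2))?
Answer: -16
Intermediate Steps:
G = 9/8 (G = 18*(1/16) = 9/8 ≈ 1.1250)
x(I) = -9*√I/4
H(p) = 16 (H(p) = 4² = 16)
-H(x(2)) = -1*16 = -16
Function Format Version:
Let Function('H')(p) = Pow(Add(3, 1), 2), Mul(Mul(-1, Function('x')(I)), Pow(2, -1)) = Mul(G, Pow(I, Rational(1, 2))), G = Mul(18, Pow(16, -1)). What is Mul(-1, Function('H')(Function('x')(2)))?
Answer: -16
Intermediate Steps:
G = Rational(9, 8) (G = Mul(18, Rational(1, 16)) = Rational(9, 8) ≈ 1.1250)
Function('x')(I) = Mul(Rational(-9, 4), Pow(I, Rational(1, 2))) (Function('x')(I) = Mul(-2, Mul(Rational(9, 8), Pow(I, Rational(1, 2)))) = Mul(Rational(-9, 4), Pow(I, Rational(1, 2))))
Function('H')(p) = 16 (Function('H')(p) = Pow(4, 2) = 16)
Mul(-1, Function('H')(Function('x')(2))) = Mul(-1, 16) = -16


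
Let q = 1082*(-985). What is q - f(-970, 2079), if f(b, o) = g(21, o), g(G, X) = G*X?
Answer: -1109429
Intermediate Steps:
f(b, o) = 21*o
q = -1065770
q - f(-970, 2079) = -1065770 - 21*2079 = -1065770 - 1*43659 = -1065770 - 43659 = -1109429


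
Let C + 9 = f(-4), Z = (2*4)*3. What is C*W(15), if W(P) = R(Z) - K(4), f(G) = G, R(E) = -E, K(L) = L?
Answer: 364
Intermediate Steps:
Z = 24 (Z = 8*3 = 24)
C = -13 (C = -9 - 4 = -13)
W(P) = -28 (W(P) = -1*24 - 1*4 = -24 - 4 = -28)
C*W(15) = -13*(-28) = 364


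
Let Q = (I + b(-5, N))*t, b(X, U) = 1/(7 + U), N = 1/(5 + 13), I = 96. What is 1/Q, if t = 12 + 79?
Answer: 127/1111110 ≈ 0.00011430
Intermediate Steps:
N = 1/18 ≈ 0.055556
t = 91
Q = 1111110/127 (Q = (96 + 1/(7 + 1/18))*91 = (96 + 1/(127/18))*91 = (96 + 18/127)*91 = (12210/127)*91 = 1111110/127 ≈ 8748.9)
1/Q = 1/(1111110/127) = 127/1111110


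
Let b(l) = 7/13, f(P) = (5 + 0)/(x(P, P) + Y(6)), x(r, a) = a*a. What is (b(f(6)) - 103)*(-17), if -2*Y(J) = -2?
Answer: 22644/13 ≈ 1741.8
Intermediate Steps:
x(r, a) = a**2
Y(J) = 1 (Y(J) = -1/2*(-2) = 1)
f(P) = 5/(1 + P**2) (f(P) = (5 + 0)/(P**2 + 1) = 5/(1 + P**2))
b(l) = 7/13 (b(l) = 7*(1/13) = 7/13)
(b(f(6)) - 103)*(-17) = (7/13 - 103)*(-17) = -1332/13*(-17) = 22644/13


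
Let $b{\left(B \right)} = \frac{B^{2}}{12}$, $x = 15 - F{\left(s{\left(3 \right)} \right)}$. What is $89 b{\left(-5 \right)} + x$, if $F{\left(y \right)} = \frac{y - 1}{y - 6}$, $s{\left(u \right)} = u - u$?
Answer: $\frac{801}{4} \approx 200.25$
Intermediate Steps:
$s{\left(u \right)} = 0$
$F{\left(y \right)} = \frac{-1 + y}{-6 + y}$
$x = \frac{89}{6}$ ($x = 15 - \frac{-1 + 0}{-6 + 0} = 15 - \frac{1}{-6} \left(-1\right) = 15 - \left(- \frac{1}{6}\right) \left(-1\right) = 15 - \frac{1}{6} = \frac{89}{6} \approx 14.833$)
$b{\left(B \right)} = \frac{B^{2}}{12}$
$89 b{\left(-5 \right)} + x = 89 \frac{\left(-5\right)^{2}}{12} + \frac{89}{6} = 89 \cdot \frac{1}{12} \cdot 25 + \frac{89}{6} = 89 \cdot \frac{25}{12} + \frac{89}{6} = \frac{2225}{12} + \frac{89}{6} = \frac{801}{4}$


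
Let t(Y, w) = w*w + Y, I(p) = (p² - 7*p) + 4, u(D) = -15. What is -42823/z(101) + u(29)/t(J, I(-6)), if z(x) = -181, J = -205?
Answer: 93053474/393313 ≈ 236.59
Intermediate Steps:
I(p) = 4 + p² - 7*p
t(Y, w) = Y + w² (t(Y, w) = w² + Y = Y + w²)
-42823/z(101) + u(29)/t(J, I(-6)) = -42823/(-181) - 15/(-205 + (4 + (-6)² - 7*(-6))²) = -42823*(-1/181) - 15/(-205 + (4 + 36 + 42)²) = 42823/181 - 15/(-205 + 82²) = 42823/181 - 15/(-205 + 6724) = 42823/181 - 15/6519 = 42823/181 - 15*1/6519 = 42823/181 - 5/2173 = 93053474/393313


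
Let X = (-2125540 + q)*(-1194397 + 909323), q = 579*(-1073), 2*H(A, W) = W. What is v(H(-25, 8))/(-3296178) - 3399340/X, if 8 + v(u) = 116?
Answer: -380053578032/10242261755692777 ≈ -3.7106e-5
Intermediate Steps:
H(A, W) = W/2
q = -621267
v(u) = 108 (v(u) = -8 + 116 = 108)
X = 783043258718 (X = (-2125540 - 621267)*(-1194397 + 909323) = -2746807*(-285074) = 783043258718)
v(H(-25, 8))/(-3296178) - 3399340/X = 108/(-3296178) - 3399340/783043258718 = 108*(-1/3296178) - 3399340*1/783043258718 = -6/183121 - 242810/55931661337 = -380053578032/10242261755692777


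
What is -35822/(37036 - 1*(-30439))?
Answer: -35822/67475 ≈ -0.53089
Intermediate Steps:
-35822/(37036 - 1*(-30439)) = -35822/(37036 + 30439) = -35822/67475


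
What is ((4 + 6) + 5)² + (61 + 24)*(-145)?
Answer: -12100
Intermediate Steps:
((4 + 6) + 5)² + (61 + 24)*(-145) = (10 + 5)² + 85*(-145) = 15² - 12325 = 225 - 12325 = -12100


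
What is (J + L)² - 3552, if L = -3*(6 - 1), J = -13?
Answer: -2768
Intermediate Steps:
L = -15 (L = -3*5 = -15)
(J + L)² - 3552 = (-13 - 15)² - 3552 = (-28)² - 3552 = 784 - 3552 = -2768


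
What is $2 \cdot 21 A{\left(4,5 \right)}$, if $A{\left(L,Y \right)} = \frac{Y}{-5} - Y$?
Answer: $-252$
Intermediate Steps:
$A{\left(L,Y \right)} = - \frac{6 Y}{5}$ ($A{\left(L,Y \right)} = Y \left(- \frac{1}{5}\right) - Y = - \frac{Y}{5} - Y = - \frac{6 Y}{5}$)
$2 \cdot 21 A{\left(4,5 \right)} = 2 \cdot 21 \left(\left(- \frac{6}{5}\right) 5\right) = 42 \left(-6\right) = -252$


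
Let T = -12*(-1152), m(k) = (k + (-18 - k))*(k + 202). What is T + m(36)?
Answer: 9540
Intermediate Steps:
m(k) = -3636 - 18*k (m(k) = -18*(202 + k) = -3636 - 18*k)
T = 13824
T + m(36) = 13824 + (-3636 - 18*36) = 13824 + (-3636 - 648) = 13824 - 4284 = 9540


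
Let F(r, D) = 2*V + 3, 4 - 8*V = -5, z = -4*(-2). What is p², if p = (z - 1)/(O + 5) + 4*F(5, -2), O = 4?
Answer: 38416/81 ≈ 474.27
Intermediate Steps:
z = 8
V = 9/8 (V = ½ - ⅛*(-5) = ½ + 5/8 = 9/8 ≈ 1.1250)
F(r, D) = 21/4 (F(r, D) = 2*(9/8) + 3 = 9/4 + 3 = 21/4)
p = 196/9 (p = (8 - 1)/(4 + 5) + 4*(21/4) = 7/9 + 21 = 196/9 ≈ 21.778)
p² = (196/9)² = 38416/81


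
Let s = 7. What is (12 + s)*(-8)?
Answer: -152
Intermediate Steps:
(12 + s)*(-8) = (12 + 7)*(-8) = 19*(-8) = -152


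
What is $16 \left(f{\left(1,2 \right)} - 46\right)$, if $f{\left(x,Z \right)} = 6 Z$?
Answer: $-544$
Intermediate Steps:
$16 \left(f{\left(1,2 \right)} - 46\right) = 16 \left(6 \cdot 2 - 46\right) = 16 \left(12 - 46\right) = 16 \left(-34\right) = -544$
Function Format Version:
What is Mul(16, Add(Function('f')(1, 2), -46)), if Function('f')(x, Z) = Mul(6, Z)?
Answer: -544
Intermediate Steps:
Mul(16, Add(Function('f')(1, 2), -46)) = Mul(16, Add(Mul(6, 2), -46)) = Mul(16, Add(12, -46)) = Mul(16, -34) = -544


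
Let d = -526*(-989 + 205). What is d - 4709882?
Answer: -4297498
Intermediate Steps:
d = 412384 (d = -526*(-784) = 412384)
d - 4709882 = 412384 - 4709882 = -4297498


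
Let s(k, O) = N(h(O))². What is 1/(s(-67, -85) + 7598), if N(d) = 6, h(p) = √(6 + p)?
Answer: 1/7634 ≈ 0.00013099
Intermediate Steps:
s(k, O) = 36 (s(k, O) = 6² = 36)
1/(s(-67, -85) + 7598) = 1/(36 + 7598) = 1/7634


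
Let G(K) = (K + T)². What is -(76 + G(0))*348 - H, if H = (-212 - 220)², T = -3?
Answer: -216204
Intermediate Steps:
G(K) = (-3 + K)² (G(K) = (K - 3)² = (-3 + K)²)
H = 186624 (H = (-432)² = 186624)
-(76 + G(0))*348 - H = -(76 + (-3 + 0)²)*348 - 1*186624 = -(76 + (-3)²)*348 - 186624 = -(76 + 9)*348 - 186624 = -85*348 - 186624 = -1*29580 - 186624 = -29580 - 186624 = -216204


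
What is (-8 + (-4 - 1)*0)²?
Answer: 64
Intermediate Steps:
(-8 + (-4 - 1)*0)² = (-8 - 5*0)² = (-8 + 0)² = (-8)² = 64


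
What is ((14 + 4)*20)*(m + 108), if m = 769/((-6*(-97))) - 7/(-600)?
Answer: 19089537/485 ≈ 39360.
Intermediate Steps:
m = 77579/58200 (m = 769/582 - 7*(-1/600) = 769*(1/582) + 7/600 = 769/582 + 7/600 = 77579/58200 ≈ 1.3330)
((14 + 4)*20)*(m + 108) = ((14 + 4)*20)*(77579/58200 + 108) = (18*20)*(6363179/58200) = 360*(6363179/58200) = 19089537/485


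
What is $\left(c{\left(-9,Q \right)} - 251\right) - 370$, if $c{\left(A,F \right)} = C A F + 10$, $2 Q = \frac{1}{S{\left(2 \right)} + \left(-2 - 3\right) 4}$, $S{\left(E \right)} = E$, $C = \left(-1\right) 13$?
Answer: $- \frac{2457}{4} \approx -614.25$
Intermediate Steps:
$C = -13$
$Q = - \frac{1}{36}$ ($Q = \frac{1}{2 \left(2 + \left(-2 - 3\right) 4\right)} = \frac{1}{2 \left(2 - 20\right)} = \frac{1}{2 \left(-18\right)} = \frac{1}{2} \left(- \frac{1}{18}\right) = - \frac{1}{36} \approx -0.027778$)
$c{\left(A,F \right)} = 10 - 13 A F$ ($c{\left(A,F \right)} = - 13 A F + 10 = 10 - 13 A F$)
$\left(c{\left(-9,Q \right)} - 251\right) - 370 = \left(\left(10 - \left(-117\right) \left(- \frac{1}{36}\right)\right) - 251\right) - 370 = \left(\left(10 - \frac{13}{4}\right) - 251\right) - 370 = \left(\frac{27}{4} - 251\right) - 370 = - \frac{977}{4} - 370 = - \frac{2457}{4}$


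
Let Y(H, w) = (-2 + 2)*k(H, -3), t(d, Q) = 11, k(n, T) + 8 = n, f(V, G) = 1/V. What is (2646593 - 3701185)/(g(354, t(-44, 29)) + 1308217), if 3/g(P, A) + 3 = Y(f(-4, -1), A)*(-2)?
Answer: -18832/23361 ≈ -0.80613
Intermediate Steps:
k(n, T) = -8 + n
Y(H, w) = 0 (Y(H, w) = (-2 + 2)*(-8 + H) = 0*(-8 + H) = 0)
g(P, A) = -1 (g(P, A) = 3/(-3 + 0*(-2)) = 3/(-3 + 0) = 3/(-3) = 3*(-⅓) = -1)
(2646593 - 3701185)/(g(354, t(-44, 29)) + 1308217) = (2646593 - 3701185)/(-1 + 1308217) = -1054592/1308216 = -1054592*1/1308216 = -18832/23361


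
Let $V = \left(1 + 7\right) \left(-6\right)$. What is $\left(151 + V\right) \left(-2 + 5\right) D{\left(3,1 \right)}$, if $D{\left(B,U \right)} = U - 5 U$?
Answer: $-1236$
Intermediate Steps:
$D{\left(B,U \right)} = - 4 U$
$V = -48$ ($V = 8 \left(-6\right) = -48$)
$\left(151 + V\right) \left(-2 + 5\right) D{\left(3,1 \right)} = \left(151 - 48\right) \left(-2 + 5\right) \left(\left(-4\right) 1\right) = 103 \cdot 3 \left(-4\right) = 103 \left(-12\right) = -1236$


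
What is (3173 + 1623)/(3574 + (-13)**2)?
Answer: 4796/3743 ≈ 1.2813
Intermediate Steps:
(3173 + 1623)/(3574 + (-13)**2) = 4796/(3574 + 169) = 4796/3743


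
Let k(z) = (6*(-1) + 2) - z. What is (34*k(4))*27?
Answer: -7344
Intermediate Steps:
k(z) = -4 - z (k(z) = (-6 + 2) - z = -4 - z)
(34*k(4))*27 = (34*(-4 - 1*4))*27 = (34*(-4 - 4))*27 = (34*(-8))*27 = -272*27 = -7344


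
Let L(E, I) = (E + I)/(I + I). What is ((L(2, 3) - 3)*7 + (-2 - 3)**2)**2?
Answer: 3481/36 ≈ 96.694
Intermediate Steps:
L(E, I) = (E + I)/(2*I) (L(E, I) = (E + I)/((2*I)) = (E + I)*(1/(2*I)) = (E + I)/(2*I))
((L(2, 3) - 3)*7 + (-2 - 3)**2)**2 = (((1/2)*(2 + 3)/3 - 3)*7 + (-2 - 3)**2)**2 = (((1/2)*(1/3)*5 - 3)*7 + (-5)**2)**2 = ((5/6 - 3)*7 + 25)**2 = (-13/6*7 + 25)**2 = (-91/6 + 25)**2 = (59/6)**2 = 3481/36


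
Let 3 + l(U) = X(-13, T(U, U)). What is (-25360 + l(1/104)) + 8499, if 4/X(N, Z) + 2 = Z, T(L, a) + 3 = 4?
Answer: -16868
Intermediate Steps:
T(L, a) = 1 (T(L, a) = -3 + 4 = 1)
X(N, Z) = 4/(-2 + Z)
l(U) = -7 (l(U) = -3 + 4/(-2 + 1) = -3 + 4/(-1) = -3 + 4*(-1) = -3 - 4 = -7)
(-25360 + l(1/104)) + 8499 = (-25360 - 7) + 8499 = -25367 + 8499 = -16868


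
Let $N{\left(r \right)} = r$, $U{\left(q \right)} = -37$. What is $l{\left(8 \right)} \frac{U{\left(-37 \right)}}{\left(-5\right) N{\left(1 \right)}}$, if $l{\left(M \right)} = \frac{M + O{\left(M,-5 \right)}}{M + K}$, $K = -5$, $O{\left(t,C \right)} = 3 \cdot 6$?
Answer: $\frac{962}{15} \approx 64.133$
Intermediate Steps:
$O{\left(t,C \right)} = 18$
$l{\left(M \right)} = \frac{18 + M}{-5 + M}$ ($l{\left(M \right)} = \frac{M + 18}{M - 5} = \frac{18 + M}{-5 + M}$)
$l{\left(8 \right)} \frac{U{\left(-37 \right)}}{\left(-5\right) N{\left(1 \right)}} = \frac{18 + 8}{-5 + 8} \left(- \frac{37}{\left(-5\right) 1}\right) = \frac{1}{3} \cdot 26 \left(- \frac{37}{-5}\right) = \frac{1}{3} \cdot 26 \left(\left(-37\right) \left(- \frac{1}{5}\right)\right) = \frac{26}{3} \cdot \frac{37}{5} = \frac{962}{15}$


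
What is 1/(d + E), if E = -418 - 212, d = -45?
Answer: -1/675 ≈ -0.0014815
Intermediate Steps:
E = -630
1/(d + E) = 1/(-45 - 630) = 1/(-675) = -1/675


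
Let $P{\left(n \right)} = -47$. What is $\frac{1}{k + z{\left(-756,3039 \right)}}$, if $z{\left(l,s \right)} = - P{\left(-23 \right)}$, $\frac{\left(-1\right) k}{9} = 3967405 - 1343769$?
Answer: $- \frac{1}{23612677} \approx -4.235 \cdot 10^{-8}$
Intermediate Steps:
$k = -23612724$ ($k = - 9 \left(3967405 - 1343769\right) = \left(-9\right) 2623636 = -23612724$)
$z{\left(l,s \right)} = 47$ ($z{\left(l,s \right)} = \left(-1\right) \left(-47\right) = 47$)
$\frac{1}{k + z{\left(-756,3039 \right)}} = \frac{1}{-23612724 + 47} = \frac{1}{-23612677} = - \frac{1}{23612677}$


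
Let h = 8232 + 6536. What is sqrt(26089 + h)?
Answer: sqrt(40857) ≈ 202.13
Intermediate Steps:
h = 14768
sqrt(26089 + h) = sqrt(26089 + 14768) = sqrt(40857)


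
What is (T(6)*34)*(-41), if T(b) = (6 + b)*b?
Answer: -100368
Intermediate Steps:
T(b) = b*(6 + b)
(T(6)*34)*(-41) = ((6*(6 + 6))*34)*(-41) = ((6*12)*34)*(-41) = (72*34)*(-41) = 2448*(-41) = -100368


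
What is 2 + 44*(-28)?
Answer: -1230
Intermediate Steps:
2 + 44*(-28) = 2 - 1232 = -1230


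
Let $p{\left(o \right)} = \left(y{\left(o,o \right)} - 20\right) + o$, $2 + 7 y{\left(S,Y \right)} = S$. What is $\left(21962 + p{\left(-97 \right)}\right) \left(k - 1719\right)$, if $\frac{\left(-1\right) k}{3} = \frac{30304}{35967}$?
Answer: $- \frac{450575683760}{11989} \approx -3.7582 \cdot 10^{7}$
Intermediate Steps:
$k = - \frac{30304}{11989}$ ($k = - 3 \cdot \frac{30304}{35967} = - 3 \cdot 30304 \cdot \frac{1}{35967} = \left(-3\right) \frac{30304}{35967} = - \frac{30304}{11989} \approx -2.5276$)
$y{\left(S,Y \right)} = - \frac{2}{7} + \frac{S}{7}$
$p{\left(o \right)} = - \frac{142}{7} + \frac{8 o}{7}$ ($p{\left(o \right)} = \left(\left(- \frac{2}{7} + \frac{o}{7}\right) - 20\right) + o = \left(- \frac{142}{7} + \frac{o}{7}\right) + o = - \frac{142}{7} + \frac{8 o}{7}$)
$\left(21962 + p{\left(-97 \right)}\right) \left(k - 1719\right) = \left(21962 + \left(- \frac{142}{7} + \frac{8}{7} \left(-97\right)\right)\right) \left(- \frac{30304}{11989} - 1719\right) = \left(21962 - \frac{918}{7}\right) \left(- \frac{20639395}{11989}\right) = \frac{152816}{7} \left(- \frac{20639395}{11989}\right) = - \frac{450575683760}{11989}$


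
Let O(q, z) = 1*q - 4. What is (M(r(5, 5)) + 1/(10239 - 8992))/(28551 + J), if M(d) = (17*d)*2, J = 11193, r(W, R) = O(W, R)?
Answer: 4711/5506752 ≈ 0.00085550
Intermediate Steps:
O(q, z) = -4 + q (O(q, z) = q - 4 = -4 + q)
r(W, R) = -4 + W
M(d) = 34*d
(M(r(5, 5)) + 1/(10239 - 8992))/(28551 + J) = (34*(-4 + 5) + 1/(10239 - 8992))/(28551 + 11193) = (34*1 + 1/1247)/39744 = (34 + 1/1247)*(1/39744) = (42399/1247)*(1/39744) = 4711/5506752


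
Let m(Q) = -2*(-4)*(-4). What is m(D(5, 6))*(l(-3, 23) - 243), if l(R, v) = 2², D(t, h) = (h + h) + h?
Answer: 7648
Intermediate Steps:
D(t, h) = 3*h (D(t, h) = 2*h + h = 3*h)
l(R, v) = 4
m(Q) = -32 (m(Q) = 8*(-4) = -32)
m(D(5, 6))*(l(-3, 23) - 243) = -32*(4 - 243) = -32*(-239) = 7648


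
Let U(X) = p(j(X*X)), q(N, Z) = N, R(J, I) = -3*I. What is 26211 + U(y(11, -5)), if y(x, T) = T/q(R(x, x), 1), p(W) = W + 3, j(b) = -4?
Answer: 26210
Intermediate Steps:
p(W) = 3 + W
y(x, T) = -T/(3*x) (y(x, T) = T/((-3*x)) = T*(-1/(3*x)) = -T/(3*x))
U(X) = -1 (U(X) = 3 - 4 = -1)
26211 + U(y(11, -5)) = 26211 - 1 = 26210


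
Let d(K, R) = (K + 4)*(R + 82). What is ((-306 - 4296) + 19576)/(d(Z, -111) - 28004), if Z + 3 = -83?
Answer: -7487/12813 ≈ -0.58433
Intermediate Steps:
Z = -86 (Z = -3 - 83 = -86)
d(K, R) = (4 + K)*(82 + R)
((-306 - 4296) + 19576)/(d(Z, -111) - 28004) = ((-306 - 4296) + 19576)/((328 + 4*(-111) + 82*(-86) - 86*(-111)) - 28004) = (-4602 + 19576)/((328 - 444 - 7052 + 9546) - 28004) = 14974/(2378 - 28004) = 14974/(-25626) = 14974*(-1/25626) = -7487/12813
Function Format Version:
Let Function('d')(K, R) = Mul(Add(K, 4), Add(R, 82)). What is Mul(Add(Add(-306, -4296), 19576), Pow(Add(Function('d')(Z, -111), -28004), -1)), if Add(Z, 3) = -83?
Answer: Rational(-7487, 12813) ≈ -0.58433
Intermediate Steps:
Z = -86 (Z = Add(-3, -83) = -86)
Function('d')(K, R) = Mul(Add(4, K), Add(82, R))
Mul(Add(Add(-306, -4296), 19576), Pow(Add(Function('d')(Z, -111), -28004), -1)) = Mul(Add(Add(-306, -4296), 19576), Pow(Add(Add(328, Mul(4, -111), Mul(82, -86), Mul(-86, -111)), -28004), -1)) = Mul(Add(-4602, 19576), Pow(Add(Add(328, -444, -7052, 9546), -28004), -1)) = Mul(14974, Pow(Add(2378, -28004), -1)) = Mul(14974, Pow(-25626, -1)) = Mul(14974, Rational(-1, 25626)) = Rational(-7487, 12813)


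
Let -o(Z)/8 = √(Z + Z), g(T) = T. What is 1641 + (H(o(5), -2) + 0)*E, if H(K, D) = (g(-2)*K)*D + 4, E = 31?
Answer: 1765 - 992*√10 ≈ -1372.0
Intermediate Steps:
o(Z) = -8*√2*√Z (o(Z) = -8*√(Z + Z) = -8*√2*√Z)
H(K, D) = 4 - 2*D*K (H(K, D) = (-2*K)*D + 4 = -2*D*K + 4 = 4 - 2*D*K)
1641 + (H(o(5), -2) + 0)*E = 1641 + ((4 - 2*(-2)*(-8*√2*√5)) + 0)*31 = 1641 + ((4 - 2*(-2)*(-8*√10)) + 0)*31 = 1641 + ((4 - 32*√10) + 0)*31 = 1641 + (4 - 32*√10)*31 = 1641 + (124 - 992*√10) = 1765 - 992*√10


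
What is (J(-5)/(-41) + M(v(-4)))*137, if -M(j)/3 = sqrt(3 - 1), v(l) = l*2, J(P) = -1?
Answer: 137/41 - 411*sqrt(2) ≈ -577.90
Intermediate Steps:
v(l) = 2*l
M(j) = -3*sqrt(2) (M(j) = -3*sqrt(3 - 1) = -3*sqrt(2))
(J(-5)/(-41) + M(v(-4)))*137 = (-1/(-41) - 3*sqrt(2))*137 = (-1*(-1/41) - 3*sqrt(2))*137 = (1/41 - 3*sqrt(2))*137 = 137/41 - 411*sqrt(2)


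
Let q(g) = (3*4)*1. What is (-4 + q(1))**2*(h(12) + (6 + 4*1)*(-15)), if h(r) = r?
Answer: -8832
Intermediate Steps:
q(g) = 12 (q(g) = 12*1 = 12)
(-4 + q(1))**2*(h(12) + (6 + 4*1)*(-15)) = (-4 + 12)**2*(12 + (6 + 4*1)*(-15)) = 8**2*(12 + (6 + 4)*(-15)) = 64*(12 + 10*(-15)) = 64*(12 - 150) = 64*(-138) = -8832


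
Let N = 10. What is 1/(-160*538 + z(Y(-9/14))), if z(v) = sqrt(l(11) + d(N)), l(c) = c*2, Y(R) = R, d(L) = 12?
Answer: -43040/3704883183 - sqrt(34)/7409766366 ≈ -1.1618e-5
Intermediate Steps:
l(c) = 2*c
z(v) = sqrt(34) (z(v) = sqrt(2*11 + 12) = sqrt(22 + 12) = sqrt(34))
1/(-160*538 + z(Y(-9/14))) = 1/(-160*538 + sqrt(34)) = 1/(-86080 + sqrt(34))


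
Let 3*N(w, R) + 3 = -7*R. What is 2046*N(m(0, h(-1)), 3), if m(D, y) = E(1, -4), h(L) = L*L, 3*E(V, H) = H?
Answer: -16368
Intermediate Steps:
E(V, H) = H/3
h(L) = L²
m(D, y) = -4/3 (m(D, y) = (⅓)*(-4) = -4/3)
N(w, R) = -1 - 7*R/3 (N(w, R) = -1 + (-7*R)/3 = -1 - 7*R/3)
2046*N(m(0, h(-1)), 3) = 2046*(-1 - 7/3*3) = 2046*(-1 - 7) = 2046*(-8) = -16368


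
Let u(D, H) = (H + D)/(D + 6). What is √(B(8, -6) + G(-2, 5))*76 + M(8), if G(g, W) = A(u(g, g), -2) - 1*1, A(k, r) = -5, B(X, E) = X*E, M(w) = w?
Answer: 8 + 228*I*√6 ≈ 8.0 + 558.48*I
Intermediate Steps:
u(D, H) = (D + H)/(6 + D)
B(X, E) = E*X
G(g, W) = -6 (G(g, W) = -5 - 1*1 = -5 - 1 = -6)
√(B(8, -6) + G(-2, 5))*76 + M(8) = √(-6*8 - 6)*76 + 8 = √(-48 - 6)*76 + 8 = √(-54)*76 + 8 = (3*I*√6)*76 + 8 = 228*I*√6 + 8 = 8 + 228*I*√6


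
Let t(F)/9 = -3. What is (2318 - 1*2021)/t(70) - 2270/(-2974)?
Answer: -15222/1487 ≈ -10.237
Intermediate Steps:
t(F) = -27 (t(F) = 9*(-3) = -27)
(2318 - 1*2021)/t(70) - 2270/(-2974) = (2318 - 1*2021)/(-27) - 2270/(-2974) = (2318 - 2021)*(-1/27) - 2270*(-1/2974) = 297*(-1/27) + 1135/1487 = -11 + 1135/1487 = -15222/1487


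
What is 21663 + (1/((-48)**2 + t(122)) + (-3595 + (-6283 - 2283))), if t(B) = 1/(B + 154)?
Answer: 6042369586/635905 ≈ 9502.0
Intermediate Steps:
t(B) = 1/(154 + B)
21663 + (1/((-48)**2 + t(122)) + (-3595 + (-6283 - 2283))) = 21663 + (1/((-48)**2 + 1/(154 + 122)) + (-3595 + (-6283 - 2283))) = 21663 + (1/(2304 + 1/276) + (-3595 - 8566)) = 21663 + (1/(2304 + 1/276) - 12161) = 21663 + (1/(635905/276) - 12161) = 21663 + (276/635905 - 12161) = 21663 - 7733240429/635905 = 6042369586/635905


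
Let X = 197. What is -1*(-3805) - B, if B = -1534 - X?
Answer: 5536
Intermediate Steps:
B = -1731 (B = -1534 - 1*197 = -1534 - 197 = -1731)
-1*(-3805) - B = -1*(-3805) - 1*(-1731) = 3805 + 1731 = 5536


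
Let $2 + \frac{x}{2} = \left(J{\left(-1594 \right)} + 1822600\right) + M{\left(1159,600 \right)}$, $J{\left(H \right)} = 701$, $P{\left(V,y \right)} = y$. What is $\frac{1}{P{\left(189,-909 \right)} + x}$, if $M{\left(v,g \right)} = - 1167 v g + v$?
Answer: $- \frac{1}{1619415593} \approx -6.1751 \cdot 10^{-10}$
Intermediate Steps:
$M{\left(v,g \right)} = v - 1167 g v$ ($M{\left(v,g \right)} = - 1167 g v + v = v - 1167 g v$)
$x = -1619414684$ ($x = -4 + 2 \left(\left(701 + 1822600\right) + 1159 \left(1 - 700200\right)\right) = -4 + 2 \left(1823301 + 1159 \left(1 - 700200\right)\right) = -4 + 2 \left(1823301 + 1159 \left(-700199\right)\right) = -4 + 2 \left(1823301 - 811530641\right) = -4 + 2 \left(-809707340\right) = -4 - 1619414680 = -1619414684$)
$\frac{1}{P{\left(189,-909 \right)} + x} = \frac{1}{-909 - 1619414684} = \frac{1}{-1619415593} = - \frac{1}{1619415593}$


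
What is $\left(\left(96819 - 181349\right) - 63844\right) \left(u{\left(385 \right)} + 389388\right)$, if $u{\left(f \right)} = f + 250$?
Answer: $-57869272602$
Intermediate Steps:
$u{\left(f \right)} = 250 + f$
$\left(\left(96819 - 181349\right) - 63844\right) \left(u{\left(385 \right)} + 389388\right) = \left(\left(96819 - 181349\right) - 63844\right) \left(\left(250 + 385\right) + 389388\right) = \left(\left(96819 - 181349\right) - 63844\right) \left(635 + 389388\right) = \left(-84530 - 63844\right) 390023 = \left(-148374\right) 390023 = -57869272602$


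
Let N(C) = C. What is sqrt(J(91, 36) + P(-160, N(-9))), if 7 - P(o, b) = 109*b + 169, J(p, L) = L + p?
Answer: sqrt(946) ≈ 30.757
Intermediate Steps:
P(o, b) = -162 - 109*b (P(o, b) = 7 - (109*b + 169) = 7 - (169 + 109*b) = 7 + (-169 - 109*b) = -162 - 109*b)
sqrt(J(91, 36) + P(-160, N(-9))) = sqrt((36 + 91) + (-162 - 109*(-9))) = sqrt(127 + (-162 + 981)) = sqrt(127 + 819) = sqrt(946)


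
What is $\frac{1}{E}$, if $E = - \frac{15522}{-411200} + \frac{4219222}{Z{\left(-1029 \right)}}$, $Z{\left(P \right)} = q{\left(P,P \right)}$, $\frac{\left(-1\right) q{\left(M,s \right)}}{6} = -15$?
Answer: $\frac{1850400}{86747274169} \approx 2.1331 \cdot 10^{-5}$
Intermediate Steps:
$q{\left(M,s \right)} = 90$ ($q{\left(M,s \right)} = \left(-6\right) \left(-15\right) = 90$)
$Z{\left(P \right)} = 90$
$E = \frac{86747274169}{1850400}$ ($E = - \frac{15522}{-411200} + \frac{4219222}{90} = \left(-15522\right) \left(- \frac{1}{411200}\right) + 4219222 \cdot \frac{1}{90} = \frac{7761}{205600} + \frac{2109611}{45} = \frac{86747274169}{1850400} \approx 46880.0$)
$\frac{1}{E} = \frac{1}{\frac{86747274169}{1850400}} = \frac{1850400}{86747274169}$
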